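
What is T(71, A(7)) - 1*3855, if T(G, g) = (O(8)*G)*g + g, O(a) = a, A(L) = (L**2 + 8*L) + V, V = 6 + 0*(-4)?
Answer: 59304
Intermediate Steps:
V = 6 (V = 6 + 0 = 6)
A(L) = 6 + L**2 + 8*L (A(L) = (L**2 + 8*L) + 6 = 6 + L**2 + 8*L)
T(G, g) = g + 8*G*g (T(G, g) = (8*G)*g + g = 8*G*g + g = g + 8*G*g)
T(71, A(7)) - 1*3855 = (6 + 7**2 + 8*7)*(1 + 8*71) - 1*3855 = (6 + 49 + 56)*(1 + 568) - 3855 = 111*569 - 3855 = 63159 - 3855 = 59304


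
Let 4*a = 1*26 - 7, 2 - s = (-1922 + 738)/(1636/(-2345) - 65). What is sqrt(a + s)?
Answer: I*sqrt(1070149764653)/308122 ≈ 3.3574*I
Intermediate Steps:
s = -2468358/154061 (s = 2 - (-1922 + 738)/(1636/(-2345) - 65) = 2 - (-1184)/(1636*(-1/2345) - 65) = 2 - (-1184)/(-1636/2345 - 65) = 2 - (-1184)/(-154061/2345) = 2 - (-1184)*(-2345)/154061 = 2 - 1*2776480/154061 = 2 - 2776480/154061 = -2468358/154061 ≈ -16.022)
a = 19/4 (a = (1*26 - 7)/4 = (26 - 7)/4 = (1/4)*19 = 19/4 ≈ 4.7500)
sqrt(a + s) = sqrt(19/4 - 2468358/154061) = sqrt(-6946273/616244) = I*sqrt(1070149764653)/308122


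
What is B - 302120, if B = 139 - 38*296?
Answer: -313229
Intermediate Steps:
B = -11109 (B = 139 - 11248 = -11109)
B - 302120 = -11109 - 302120 = -313229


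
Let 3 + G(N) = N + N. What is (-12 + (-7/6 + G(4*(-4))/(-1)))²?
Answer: 17161/36 ≈ 476.69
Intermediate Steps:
G(N) = -3 + 2*N (G(N) = -3 + (N + N) = -3 + 2*N)
(-12 + (-7/6 + G(4*(-4))/(-1)))² = (-12 + (-7/6 + (-3 + 2*(4*(-4)))/(-1)))² = (-12 + (-7*⅙ + (-3 + 2*(-16))*(-1)))² = (-12 + (-7/6 + (-3 - 32)*(-1)))² = (-12 + (-7/6 - 35*(-1)))² = (-12 + (-7/6 + 35))² = (-12 + 203/6)² = (131/6)² = 17161/36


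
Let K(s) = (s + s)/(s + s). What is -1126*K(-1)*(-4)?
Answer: 4504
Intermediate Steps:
K(s) = 1 (K(s) = (2*s)/((2*s)) = (2*s)*(1/(2*s)) = 1)
-1126*K(-1)*(-4) = -1126*(-4) = 4504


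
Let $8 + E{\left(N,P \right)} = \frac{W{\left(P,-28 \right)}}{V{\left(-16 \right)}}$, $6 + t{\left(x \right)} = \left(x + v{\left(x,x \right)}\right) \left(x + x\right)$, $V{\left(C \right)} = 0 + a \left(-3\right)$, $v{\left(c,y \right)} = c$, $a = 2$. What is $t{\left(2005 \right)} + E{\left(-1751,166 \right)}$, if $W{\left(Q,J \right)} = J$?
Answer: $\frac{48240272}{3} \approx 1.608 \cdot 10^{7}$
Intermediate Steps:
$V{\left(C \right)} = -6$ ($V{\left(C \right)} = 0 + 2 \left(-3\right) = 0 - 6 = -6$)
$t{\left(x \right)} = -6 + 4 x^{2}$ ($t{\left(x \right)} = -6 + \left(x + x\right) \left(x + x\right) = -6 + 2 x 2 x = -6 + 4 x^{2}$)
$E{\left(N,P \right)} = - \frac{10}{3}$ ($E{\left(N,P \right)} = -8 - \frac{28}{-6} = -8 - - \frac{14}{3} = -8 + \frac{14}{3} = - \frac{10}{3}$)
$t{\left(2005 \right)} + E{\left(-1751,166 \right)} = \left(-6 + 4 \cdot 2005^{2}\right) - \frac{10}{3} = \left(-6 + 4 \cdot 4020025\right) - \frac{10}{3} = \left(-6 + 16080100\right) - \frac{10}{3} = 16080094 - \frac{10}{3} = \frac{48240272}{3}$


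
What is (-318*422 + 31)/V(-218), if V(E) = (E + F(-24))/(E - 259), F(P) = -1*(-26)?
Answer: -21332235/64 ≈ -3.3332e+5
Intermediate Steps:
F(P) = 26
V(E) = (26 + E)/(-259 + E) (V(E) = (E + 26)/(E - 259) = (26 + E)/(-259 + E))
(-318*422 + 31)/V(-218) = (-318*422 + 31)/(((26 - 218)/(-259 - 218))) = (-134196 + 31)/((-192/(-477))) = -134165/((-1/477*(-192))) = -134165/64/159 = -134165*159/64 = -21332235/64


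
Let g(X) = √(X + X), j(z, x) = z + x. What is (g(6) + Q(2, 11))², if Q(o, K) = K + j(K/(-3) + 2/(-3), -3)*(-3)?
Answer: 1101 + 132*√3 ≈ 1329.6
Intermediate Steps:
j(z, x) = x + z
Q(o, K) = 11 + 2*K (Q(o, K) = K + (-3 + (K/(-3) + 2/(-3)))*(-3) = K + (-3 + (K*(-⅓) + 2*(-⅓)))*(-3) = K + (-3 + (-K/3 - ⅔))*(-3) = K + (-3 + (-⅔ - K/3))*(-3) = K + (-11/3 - K/3)*(-3) = K + (11 + K) = 11 + 2*K)
g(X) = √2*√X (g(X) = √(2*X) = √2*√X)
(g(6) + Q(2, 11))² = (√2*√6 + (11 + 2*11))² = (2*√3 + (11 + 22))² = (2*√3 + 33)² = (33 + 2*√3)²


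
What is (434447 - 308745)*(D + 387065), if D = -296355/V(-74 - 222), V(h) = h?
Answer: 7219543213345/148 ≈ 4.8781e+10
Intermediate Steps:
D = 296355/296 (D = -296355/(-74 - 222) = -296355/(-296) = -296355*(-1/296) = 296355/296 ≈ 1001.2)
(434447 - 308745)*(D + 387065) = (434447 - 308745)*(296355/296 + 387065) = 125702*(114867595/296) = 7219543213345/148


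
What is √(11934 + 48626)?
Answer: 4*√3785 ≈ 246.09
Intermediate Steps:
√(11934 + 48626) = √60560 = 4*√3785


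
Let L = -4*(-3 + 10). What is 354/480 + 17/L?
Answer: 73/560 ≈ 0.13036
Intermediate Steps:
L = -28 (L = -4*7 = -28)
354/480 + 17/L = 354/480 + 17/(-28) = 354*(1/480) + 17*(-1/28) = 59/80 - 17/28 = 73/560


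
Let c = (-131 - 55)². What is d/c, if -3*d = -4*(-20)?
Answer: -20/25947 ≈ -0.00077080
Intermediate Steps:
c = 34596 (c = (-186)² = 34596)
d = -80/3 (d = -(-4)*(-20)/3 = -⅓*80 = -80/3 ≈ -26.667)
d/c = -80/3/34596 = -80/3*1/34596 = -20/25947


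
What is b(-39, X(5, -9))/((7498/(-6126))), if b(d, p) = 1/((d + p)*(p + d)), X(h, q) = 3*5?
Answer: -1021/719808 ≈ -0.0014184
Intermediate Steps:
X(h, q) = 15
b(d, p) = (d + p)⁻² (b(d, p) = 1/((d + p)*(d + p)) = 1/((d + p)²) = (d + p)⁻²)
b(-39, X(5, -9))/((7498/(-6126))) = 1/((-39 + 15)²*((7498/(-6126)))) = 1/((-24)²*((7498*(-1/6126)))) = 1/(576*(-3749/3063)) = (1/576)*(-3063/3749) = -1021/719808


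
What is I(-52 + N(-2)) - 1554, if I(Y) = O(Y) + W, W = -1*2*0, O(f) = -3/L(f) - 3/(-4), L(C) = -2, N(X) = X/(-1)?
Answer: -6207/4 ≈ -1551.8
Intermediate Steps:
N(X) = -X (N(X) = X*(-1) = -X)
O(f) = 9/4 (O(f) = -3/(-2) - 3/(-4) = -3*(-½) - 3*(-¼) = 3/2 + ¾ = 9/4)
W = 0 (W = -2*0 = 0)
I(Y) = 9/4 (I(Y) = 9/4 + 0 = 9/4)
I(-52 + N(-2)) - 1554 = 9/4 - 1554 = -6207/4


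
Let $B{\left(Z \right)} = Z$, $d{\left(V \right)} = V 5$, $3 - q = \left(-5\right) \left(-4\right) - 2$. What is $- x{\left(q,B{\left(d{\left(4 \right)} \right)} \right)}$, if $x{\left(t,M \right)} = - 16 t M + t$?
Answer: $-4785$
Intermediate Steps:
$q = -15$ ($q = 3 - \left(\left(-5\right) \left(-4\right) - 2\right) = 3 - \left(20 - 2\right) = 3 - 18 = -15$)
$d{\left(V \right)} = 5 V$
$x{\left(t,M \right)} = t - 16 M t$ ($x{\left(t,M \right)} = - 16 M t + t = t - 16 M t$)
$- x{\left(q,B{\left(d{\left(4 \right)} \right)} \right)} = - \left(-15\right) \left(1 - 16 \cdot 5 \cdot 4\right) = - \left(-15\right) \left(1 - 320\right) = - \left(-15\right) \left(-319\right) = \left(-1\right) 4785 = -4785$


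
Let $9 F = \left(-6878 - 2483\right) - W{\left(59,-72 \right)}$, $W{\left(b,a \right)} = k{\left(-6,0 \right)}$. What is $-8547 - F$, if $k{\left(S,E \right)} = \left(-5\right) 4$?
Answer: $- \frac{67582}{9} \approx -7509.1$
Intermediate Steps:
$k{\left(S,E \right)} = -20$
$W{\left(b,a \right)} = -20$
$F = - \frac{9341}{9}$ ($F = \frac{\left(-6878 - 2483\right) - -20}{9} = \frac{-9361 + 20}{9} = \frac{1}{9} \left(-9341\right) = - \frac{9341}{9} \approx -1037.9$)
$-8547 - F = -8547 - - \frac{9341}{9} = -8547 + \frac{9341}{9} = - \frac{67582}{9}$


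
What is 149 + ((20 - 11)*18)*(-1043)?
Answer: -168817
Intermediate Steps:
149 + ((20 - 11)*18)*(-1043) = 149 + (9*18)*(-1043) = 149 + 162*(-1043) = 149 - 168966 = -168817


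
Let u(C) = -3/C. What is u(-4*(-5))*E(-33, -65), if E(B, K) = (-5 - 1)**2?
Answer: -27/5 ≈ -5.4000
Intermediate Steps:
E(B, K) = 36 (E(B, K) = (-6)**2 = 36)
u(-4*(-5))*E(-33, -65) = -3/((-4*(-5)))*36 = -3/20*36 = -27/5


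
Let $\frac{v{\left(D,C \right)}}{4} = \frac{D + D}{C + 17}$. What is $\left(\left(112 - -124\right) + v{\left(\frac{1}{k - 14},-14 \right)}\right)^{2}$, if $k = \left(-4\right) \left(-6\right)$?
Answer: $\frac{12559936}{225} \approx 55822.0$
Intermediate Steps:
$k = 24$
$v{\left(D,C \right)} = \frac{8 D}{17 + C}$ ($v{\left(D,C \right)} = 4 \frac{D + D}{C + 17} = 4 \frac{2 D}{17 + C} = \frac{8 D}{17 + C}$)
$\left(\left(112 - -124\right) + v{\left(\frac{1}{k - 14},-14 \right)}\right)^{2} = \left(\left(112 - -124\right) + \frac{8}{\left(24 - 14\right) \left(17 - 14\right)}\right)^{2} = \left(\left(112 + 124\right) + \frac{8}{10 \cdot 3}\right)^{2} = \left(236 + 8 \cdot \frac{1}{10} \cdot \frac{1}{3}\right)^{2} = \left(236 + \frac{4}{15}\right)^{2} = \left(\frac{3544}{15}\right)^{2} = \frac{12559936}{225}$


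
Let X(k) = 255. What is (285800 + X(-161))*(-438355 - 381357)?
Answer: -234482716160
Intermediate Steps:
(285800 + X(-161))*(-438355 - 381357) = (285800 + 255)*(-438355 - 381357) = 286055*(-819712) = -234482716160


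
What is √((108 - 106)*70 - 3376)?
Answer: 2*I*√809 ≈ 56.886*I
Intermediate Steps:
√((108 - 106)*70 - 3376) = √(2*70 - 3376) = √(140 - 3376) = √(-3236) = 2*I*√809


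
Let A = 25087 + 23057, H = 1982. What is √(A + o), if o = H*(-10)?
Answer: 2*√7081 ≈ 168.30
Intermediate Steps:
o = -19820 (o = 1982*(-10) = -19820)
A = 48144
√(A + o) = √(48144 - 19820) = √28324 = 2*√7081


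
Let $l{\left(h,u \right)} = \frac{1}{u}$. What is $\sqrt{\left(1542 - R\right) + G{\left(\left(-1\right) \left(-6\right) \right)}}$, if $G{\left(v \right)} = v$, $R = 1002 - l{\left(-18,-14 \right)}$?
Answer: $\frac{\sqrt{107002}}{14} \approx 23.365$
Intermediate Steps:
$R = \frac{14029}{14}$ ($R = 1002 - \frac{1}{-14} = 1002 - - \frac{1}{14} = 1002 + \frac{1}{14} = \frac{14029}{14} \approx 1002.1$)
$\sqrt{\left(1542 - R\right) + G{\left(\left(-1\right) \left(-6\right) \right)}} = \sqrt{\left(1542 - \frac{14029}{14}\right) - -6} = \sqrt{\left(1542 - \frac{14029}{14}\right) + 6} = \sqrt{\frac{7559}{14} + 6} = \sqrt{\frac{7643}{14}} = \frac{\sqrt{107002}}{14}$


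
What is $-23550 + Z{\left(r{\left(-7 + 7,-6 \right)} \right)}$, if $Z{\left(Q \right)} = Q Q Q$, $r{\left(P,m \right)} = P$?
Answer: $-23550$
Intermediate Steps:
$Z{\left(Q \right)} = Q^{3}$ ($Z{\left(Q \right)} = Q^{2} Q = Q^{3}$)
$-23550 + Z{\left(r{\left(-7 + 7,-6 \right)} \right)} = -23550 + \left(-7 + 7\right)^{3} = -23550 + 0^{3} = -23550 + 0 = -23550$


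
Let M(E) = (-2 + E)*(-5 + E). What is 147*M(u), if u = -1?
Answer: 2646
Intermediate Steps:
M(E) = (-5 + E)*(-2 + E)
147*M(u) = 147*(10 + (-1)**2 - 7*(-1)) = 147*(10 + 1 + 7) = 147*18 = 2646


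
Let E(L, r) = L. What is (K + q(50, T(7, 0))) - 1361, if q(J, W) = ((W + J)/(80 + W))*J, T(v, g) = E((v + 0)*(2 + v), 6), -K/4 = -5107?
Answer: 2732231/143 ≈ 19107.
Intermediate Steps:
K = 20428 (K = -4*(-5107) = 20428)
T(v, g) = v*(2 + v) (T(v, g) = (v + 0)*(2 + v) = v*(2 + v))
q(J, W) = J*(J + W)/(80 + W) (q(J, W) = ((J + W)/(80 + W))*J = J*(J + W)/(80 + W))
(K + q(50, T(7, 0))) - 1361 = (20428 + 50*(50 + 7*(2 + 7))/(80 + 7*(2 + 7))) - 1361 = (20428 + 50*(50 + 7*9)/(80 + 7*9)) - 1361 = (20428 + 50*(50 + 63)/(80 + 63)) - 1361 = (20428 + 50*113/143) - 1361 = (20428 + 50*(1/143)*113) - 1361 = (20428 + 5650/143) - 1361 = 2926854/143 - 1361 = 2732231/143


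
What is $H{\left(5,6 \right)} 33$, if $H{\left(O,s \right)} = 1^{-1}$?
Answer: $33$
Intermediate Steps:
$H{\left(O,s \right)} = 1$
$H{\left(5,6 \right)} 33 = 1 \cdot 33 = 33$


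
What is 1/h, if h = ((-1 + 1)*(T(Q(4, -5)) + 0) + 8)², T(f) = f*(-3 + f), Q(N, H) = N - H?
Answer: 1/64 ≈ 0.015625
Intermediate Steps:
h = 64 (h = ((-1 + 1)*((4 - 1*(-5))*(-3 + (4 - 1*(-5))) + 0) + 8)² = (0*((4 + 5)*(-3 + (4 + 5)) + 0) + 8)² = (0*(9*(-3 + 9) + 0) + 8)² = (0*(9*6 + 0) + 8)² = (0*(54 + 0) + 8)² = (0*54 + 8)² = (0 + 8)² = 8² = 64)
1/h = 1/64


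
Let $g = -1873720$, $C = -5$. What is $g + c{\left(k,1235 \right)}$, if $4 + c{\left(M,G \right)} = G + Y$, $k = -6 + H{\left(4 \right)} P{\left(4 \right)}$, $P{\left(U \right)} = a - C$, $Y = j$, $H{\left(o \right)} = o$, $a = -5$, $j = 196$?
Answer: $-1872293$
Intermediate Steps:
$Y = 196$
$P{\left(U \right)} = 0$ ($P{\left(U \right)} = -5 - -5 = -5 + 5 = 0$)
$k = -6$ ($k = -6 + 4 \cdot 0 = -6 + 0 = -6$)
$c{\left(M,G \right)} = 192 + G$ ($c{\left(M,G \right)} = -4 + \left(G + 196\right) = -4 + \left(196 + G\right) = 192 + G$)
$g + c{\left(k,1235 \right)} = -1873720 + \left(192 + 1235\right) = -1873720 + 1427 = -1872293$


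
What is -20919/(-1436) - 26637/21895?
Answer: 419770773/31441220 ≈ 13.351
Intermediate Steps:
-20919/(-1436) - 26637/21895 = -20919*(-1/1436) - 26637*1/21895 = 20919/1436 - 26637/21895 = 419770773/31441220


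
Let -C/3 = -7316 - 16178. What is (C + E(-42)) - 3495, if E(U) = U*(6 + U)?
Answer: 68499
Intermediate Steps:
C = 70482 (C = -3*(-7316 - 16178) = -3*(-23494) = 70482)
(C + E(-42)) - 3495 = (70482 - 42*(6 - 42)) - 3495 = (70482 - 42*(-36)) - 3495 = (70482 + 1512) - 3495 = 71994 - 3495 = 68499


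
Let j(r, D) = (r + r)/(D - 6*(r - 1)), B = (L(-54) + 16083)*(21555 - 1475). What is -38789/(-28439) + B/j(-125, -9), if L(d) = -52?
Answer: -683847470795659/710975 ≈ -9.6184e+8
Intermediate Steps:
B = 321902480 (B = (-52 + 16083)*(21555 - 1475) = 16031*20080 = 321902480)
j(r, D) = 2*r/(6 + D - 6*r) (j(r, D) = (2*r)/(D - 6*(-1 + r)) = (2*r)/(D + (6 - 6*r)) = (2*r)/(6 + D - 6*r) = 2*r/(6 + D - 6*r))
-38789/(-28439) + B/j(-125, -9) = -38789/(-28439) + 321902480/((2*(-125)/(6 - 9 - 6*(-125)))) = -38789*(-1/28439) + 321902480/((2*(-125)/(6 - 9 + 750))) = 38789/28439 + 321902480/((2*(-125)/747)) = 38789/28439 + 321902480/((2*(-125)*(1/747))) = 38789/28439 + 321902480/(-250/747) = 38789/28439 + 321902480*(-747/250) = 38789/28439 - 24046115256/25 = -683847470795659/710975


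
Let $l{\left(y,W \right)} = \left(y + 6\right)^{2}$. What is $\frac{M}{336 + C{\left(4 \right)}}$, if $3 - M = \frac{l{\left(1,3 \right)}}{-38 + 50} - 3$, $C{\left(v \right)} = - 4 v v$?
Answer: $\frac{23}{3264} \approx 0.0070466$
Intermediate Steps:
$l{\left(y,W \right)} = \left(6 + y\right)^{2}$
$C{\left(v \right)} = - 4 v^{2}$
$M = \frac{23}{12}$ ($M = 3 - \left(\frac{\left(6 + 1\right)^{2}}{-38 + 50} - 3\right) = 3 - \left(\frac{7^{2}}{12} - 3\right) = 3 - \left(49 \cdot \frac{1}{12} - 3\right) = 3 - \left(\frac{49}{12} - 3\right) = 3 - \frac{13}{12} = \frac{23}{12} \approx 1.9167$)
$\frac{M}{336 + C{\left(4 \right)}} = \frac{23}{12 \left(336 - 4 \cdot 4^{2}\right)} = \frac{23}{12 \left(336 - 64\right)} = \frac{23}{12 \cdot 272} = \frac{23}{12} \cdot \frac{1}{272} = \frac{23}{3264}$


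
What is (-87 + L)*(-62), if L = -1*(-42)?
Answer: 2790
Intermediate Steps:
L = 42
(-87 + L)*(-62) = (-87 + 42)*(-62) = -45*(-62) = 2790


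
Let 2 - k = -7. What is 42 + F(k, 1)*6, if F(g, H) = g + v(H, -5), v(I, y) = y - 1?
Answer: 60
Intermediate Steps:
v(I, y) = -1 + y
k = 9 (k = 2 - 1*(-7) = 2 + 7 = 9)
F(g, H) = -6 + g (F(g, H) = g + (-1 - 5) = g - 6 = -6 + g)
42 + F(k, 1)*6 = 42 + (-6 + 9)*6 = 42 + 3*6 = 42 + 18 = 60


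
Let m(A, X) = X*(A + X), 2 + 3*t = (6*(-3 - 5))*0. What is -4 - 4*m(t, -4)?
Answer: -236/3 ≈ -78.667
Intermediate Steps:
t = -2/3 (t = -2/3 + ((6*(-3 - 5))*0)/3 = -2/3 + ((6*(-8))*0)/3 = -2/3 + (-48*0)/3 = -2/3 + (1/3)*0 = -2/3 + 0 = -2/3 ≈ -0.66667)
-4 - 4*m(t, -4) = -4 - (-16)*(-2/3 - 4) = -4 - (-16)*(-14)/3 = -4 - 4*56/3 = -4 - 224/3 = -236/3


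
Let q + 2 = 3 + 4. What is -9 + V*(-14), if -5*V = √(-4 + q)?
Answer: -31/5 ≈ -6.2000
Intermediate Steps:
q = 5 (q = -2 + (3 + 4) = -2 + 7 = 5)
V = -⅕ (V = -√(-4 + 5)/5 = -√1/5 = -⅕*1 = -⅕ ≈ -0.20000)
-9 + V*(-14) = -9 - ⅕*(-14) = -9 + 14/5 = -31/5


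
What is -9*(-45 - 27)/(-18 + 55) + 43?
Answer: 2239/37 ≈ 60.513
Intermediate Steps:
-9*(-45 - 27)/(-18 + 55) + 43 = -(-648)/37 + 43 = -9*(-72/37) + 43 = 648/37 + 43 = 2239/37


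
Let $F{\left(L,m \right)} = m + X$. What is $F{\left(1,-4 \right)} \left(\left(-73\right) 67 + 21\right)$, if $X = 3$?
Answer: $4870$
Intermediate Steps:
$F{\left(L,m \right)} = 3 + m$ ($F{\left(L,m \right)} = m + 3 = 3 + m$)
$F{\left(1,-4 \right)} \left(\left(-73\right) 67 + 21\right) = \left(3 - 4\right) \left(\left(-73\right) 67 + 21\right) = - (-4891 + 21) = \left(-1\right) \left(-4870\right) = 4870$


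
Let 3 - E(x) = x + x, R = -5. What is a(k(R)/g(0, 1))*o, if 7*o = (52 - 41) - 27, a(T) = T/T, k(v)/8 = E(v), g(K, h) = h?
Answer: -16/7 ≈ -2.2857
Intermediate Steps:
E(x) = 3 - 2*x (E(x) = 3 - (x + x) = 3 - 2*x)
k(v) = 24 - 16*v (k(v) = 8*(3 - 2*v) = 24 - 16*v)
a(T) = 1
o = -16/7 (o = ((52 - 41) - 27)/7 = (11 - 27)/7 = (1/7)*(-16) = -16/7 ≈ -2.2857)
a(k(R)/g(0, 1))*o = 1*(-16/7) = -16/7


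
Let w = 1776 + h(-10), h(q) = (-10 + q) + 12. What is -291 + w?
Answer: 1477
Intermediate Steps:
h(q) = 2 + q
w = 1768 (w = 1776 + (2 - 10) = 1776 - 8 = 1768)
-291 + w = -291 + 1768 = 1477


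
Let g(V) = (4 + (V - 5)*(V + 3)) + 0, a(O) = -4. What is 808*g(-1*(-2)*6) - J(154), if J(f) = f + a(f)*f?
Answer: 88534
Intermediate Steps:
J(f) = -3*f (J(f) = f - 4*f = -3*f)
g(V) = 4 + (-5 + V)*(3 + V) (g(V) = (4 + (-5 + V)*(3 + V)) + 0 = 4 + (-5 + V)*(3 + V))
808*g(-1*(-2)*6) - J(154) = 808*(-11 + (-1*(-2)*6)² - 2*(-1*(-2))*6) - (-3)*154 = 808*(-11 + (2*6)² - 4*6) - 1*(-462) = 808*(-11 + 12² - 2*12) + 462 = 808*(-11 + 144 - 24) + 462 = 808*109 + 462 = 88072 + 462 = 88534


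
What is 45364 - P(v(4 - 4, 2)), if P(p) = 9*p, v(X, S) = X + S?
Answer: 45346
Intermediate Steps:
v(X, S) = S + X
45364 - P(v(4 - 4, 2)) = 45364 - 9*(2 + (4 - 4)) = 45364 - 9*(2 + 0) = 45364 - 9*2 = 45364 - 1*18 = 45364 - 18 = 45346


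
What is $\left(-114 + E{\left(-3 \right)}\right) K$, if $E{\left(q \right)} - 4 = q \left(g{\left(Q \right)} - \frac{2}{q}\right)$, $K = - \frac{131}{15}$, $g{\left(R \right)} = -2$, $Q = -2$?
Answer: $\frac{13886}{15} \approx 925.73$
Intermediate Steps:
$K = - \frac{131}{15}$ ($K = \left(-131\right) \frac{1}{15} = - \frac{131}{15} \approx -8.7333$)
$E{\left(q \right)} = 4 + q \left(-2 - \frac{2}{q}\right)$
$\left(-114 + E{\left(-3 \right)}\right) K = \left(-114 + \left(2 - -6\right)\right) \left(- \frac{131}{15}\right) = \left(-114 + \left(2 + 6\right)\right) \left(- \frac{131}{15}\right) = \left(-114 + 8\right) \left(- \frac{131}{15}\right) = \left(-106\right) \left(- \frac{131}{15}\right) = \frac{13886}{15}$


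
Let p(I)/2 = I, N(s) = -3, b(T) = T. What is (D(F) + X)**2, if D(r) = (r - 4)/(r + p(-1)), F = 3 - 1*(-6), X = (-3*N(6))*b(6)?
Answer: 146689/49 ≈ 2993.7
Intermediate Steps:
p(I) = 2*I
X = 54 (X = -3*(-3)*6 = 9*6 = 54)
F = 9 (F = 3 + 6 = 9)
D(r) = (-4 + r)/(-2 + r) (D(r) = (r - 4)/(r + 2*(-1)) = (-4 + r)/(r - 2) = (-4 + r)/(-2 + r))
(D(F) + X)**2 = ((-4 + 9)/(-2 + 9) + 54)**2 = (5/7 + 54)**2 = (383/7)**2 = 146689/49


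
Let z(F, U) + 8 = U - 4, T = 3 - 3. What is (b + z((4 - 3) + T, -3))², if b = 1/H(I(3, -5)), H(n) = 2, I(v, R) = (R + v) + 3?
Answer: 841/4 ≈ 210.25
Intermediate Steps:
I(v, R) = 3 + R + v
T = 0
z(F, U) = -12 + U (z(F, U) = -8 + (U - 4) = -8 + (-4 + U) = -12 + U)
b = ½ (b = 1/2 = ½ ≈ 0.50000)
(b + z((4 - 3) + T, -3))² = (½ + (-12 - 3))² = (½ - 15)² = (-29/2)² = 841/4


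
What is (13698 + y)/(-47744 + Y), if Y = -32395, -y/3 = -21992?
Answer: -26558/26713 ≈ -0.99420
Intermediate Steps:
y = 65976 (y = -3*(-21992) = 65976)
(13698 + y)/(-47744 + Y) = (13698 + 65976)/(-47744 - 32395) = 79674/(-80139) = 79674*(-1/80139) = -26558/26713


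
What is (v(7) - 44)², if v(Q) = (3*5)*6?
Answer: 2116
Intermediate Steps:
v(Q) = 90 (v(Q) = 15*6 = 90)
(v(7) - 44)² = (90 - 44)² = 46² = 2116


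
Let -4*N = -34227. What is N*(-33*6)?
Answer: -3388473/2 ≈ -1.6942e+6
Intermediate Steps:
N = 34227/4 (N = -1/4*(-34227) = 34227/4 ≈ 8556.8)
N*(-33*6) = 34227*(-33*6)/4 = (34227/4)*(-198) = -3388473/2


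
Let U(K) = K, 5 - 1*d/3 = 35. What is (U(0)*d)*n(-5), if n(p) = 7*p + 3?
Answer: 0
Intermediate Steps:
d = -90 (d = 15 - 3*35 = 15 - 105 = -90)
n(p) = 3 + 7*p
(U(0)*d)*n(-5) = (0*(-90))*(3 + 7*(-5)) = 0*(3 - 35) = 0*(-32) = 0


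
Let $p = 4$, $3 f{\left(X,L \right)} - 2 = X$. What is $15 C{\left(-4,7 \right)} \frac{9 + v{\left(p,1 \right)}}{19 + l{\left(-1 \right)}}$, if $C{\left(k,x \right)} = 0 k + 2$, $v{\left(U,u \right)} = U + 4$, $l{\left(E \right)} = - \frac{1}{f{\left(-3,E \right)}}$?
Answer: $\frac{255}{11} \approx 23.182$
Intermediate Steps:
$f{\left(X,L \right)} = \frac{2}{3} + \frac{X}{3}$
$l{\left(E \right)} = 3$ ($l{\left(E \right)} = - \frac{1}{\frac{2}{3} + \frac{1}{3} \left(-3\right)} = - \frac{1}{\frac{2}{3} - 1} = - \frac{1}{- \frac{1}{3}} = \left(-1\right) \left(-3\right) = 3$)
$v{\left(U,u \right)} = 4 + U$
$C{\left(k,x \right)} = 2$ ($C{\left(k,x \right)} = 0 + 2 = 2$)
$15 C{\left(-4,7 \right)} \frac{9 + v{\left(p,1 \right)}}{19 + l{\left(-1 \right)}} = 15 \cdot 2 \frac{9 + \left(4 + 4\right)}{19 + 3} = 30 \frac{9 + 8}{22} = 30 \cdot 17 \cdot \frac{1}{22} = 30 \cdot \frac{17}{22} = \frac{255}{11}$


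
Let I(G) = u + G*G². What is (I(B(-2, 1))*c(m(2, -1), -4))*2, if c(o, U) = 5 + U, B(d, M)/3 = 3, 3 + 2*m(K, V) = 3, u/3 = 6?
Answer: 1494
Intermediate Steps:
u = 18 (u = 3*6 = 18)
m(K, V) = 0 (m(K, V) = -3/2 + (½)*3 = -3/2 + 3/2 = 0)
B(d, M) = 9 (B(d, M) = 3*3 = 9)
I(G) = 18 + G³ (I(G) = 18 + G*G² = 18 + G³)
(I(B(-2, 1))*c(m(2, -1), -4))*2 = ((18 + 9³)*(5 - 4))*2 = ((18 + 729)*1)*2 = (747*1)*2 = 747*2 = 1494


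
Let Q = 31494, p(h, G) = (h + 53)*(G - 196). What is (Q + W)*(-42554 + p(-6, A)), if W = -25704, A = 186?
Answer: -249108960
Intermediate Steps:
p(h, G) = (-196 + G)*(53 + h) (p(h, G) = (53 + h)*(-196 + G) = (-196 + G)*(53 + h))
(Q + W)*(-42554 + p(-6, A)) = (31494 - 25704)*(-42554 + (-10388 - 196*(-6) + 53*186 + 186*(-6))) = 5790*(-42554 + (-10388 + 1176 + 9858 - 1116)) = 5790*(-42554 - 470) = 5790*(-43024) = -249108960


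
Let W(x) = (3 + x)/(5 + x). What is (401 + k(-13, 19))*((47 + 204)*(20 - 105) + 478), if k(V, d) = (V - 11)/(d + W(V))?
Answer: -225151315/27 ≈ -8.3389e+6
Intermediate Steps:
W(x) = (3 + x)/(5 + x)
k(V, d) = (-11 + V)/(d + (3 + V)/(5 + V)) (k(V, d) = (V - 11)/(d + (3 + V)/(5 + V)) = (-11 + V)/(d + (3 + V)/(5 + V)))
(401 + k(-13, 19))*((47 + 204)*(20 - 105) + 478) = (401 + (-11 - 13)*(5 - 13)/(3 - 13 + 19*(5 - 13)))*((47 + 204)*(20 - 105) + 478) = (401 - 24*(-8)/(3 - 13 + 19*(-8)))*(251*(-85) + 478) = (401 - 24*(-8)/(3 - 13 - 152))*(-21335 + 478) = (401 - 24*(-8)/(-162))*(-20857) = (401 - 1/162*(-24)*(-8))*(-20857) = (401 - 32/27)*(-20857) = (10795/27)*(-20857) = -225151315/27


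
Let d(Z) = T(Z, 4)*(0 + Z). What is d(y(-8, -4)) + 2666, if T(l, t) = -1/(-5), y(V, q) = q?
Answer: 13326/5 ≈ 2665.2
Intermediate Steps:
T(l, t) = 1/5 (T(l, t) = -1*(-1/5) = 1/5)
d(Z) = Z/5 (d(Z) = (0 + Z)/5 = Z/5)
d(y(-8, -4)) + 2666 = (1/5)*(-4) + 2666 = -4/5 + 2666 = 13326/5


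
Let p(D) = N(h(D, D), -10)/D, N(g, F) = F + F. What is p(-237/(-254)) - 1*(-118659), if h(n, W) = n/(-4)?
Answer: 28117103/237 ≈ 1.1864e+5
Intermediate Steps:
h(n, W) = -n/4 (h(n, W) = n*(-¼) = -n/4)
N(g, F) = 2*F
p(D) = -20/D (p(D) = (2*(-10))/D = -20/D)
p(-237/(-254)) - 1*(-118659) = -20/((-237/(-254))) - 1*(-118659) = -20/((-237*(-1/254))) + 118659 = -20/237/254 + 118659 = -20*254/237 + 118659 = -5080/237 + 118659 = 28117103/237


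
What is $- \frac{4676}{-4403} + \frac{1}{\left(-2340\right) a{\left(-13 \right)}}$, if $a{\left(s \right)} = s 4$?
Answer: $\frac{81282869}{76536720} \approx 1.062$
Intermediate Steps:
$a{\left(s \right)} = 4 s$
$- \frac{4676}{-4403} + \frac{1}{\left(-2340\right) a{\left(-13 \right)}} = - \frac{4676}{-4403} + \frac{1}{\left(-2340\right) 4 \left(-13\right)} = \left(-4676\right) \left(- \frac{1}{4403}\right) - \frac{1}{2340 \left(-52\right)} = \frac{668}{629} - - \frac{1}{121680} = \frac{668}{629} + \frac{1}{121680} = \frac{81282869}{76536720}$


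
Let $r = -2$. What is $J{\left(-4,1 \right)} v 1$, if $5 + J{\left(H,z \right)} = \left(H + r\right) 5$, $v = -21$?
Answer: $735$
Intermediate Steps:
$J{\left(H,z \right)} = -15 + 5 H$ ($J{\left(H,z \right)} = -5 + \left(H - 2\right) 5 = -5 + \left(-2 + H\right) 5 = -5 + \left(-10 + 5 H\right) = -15 + 5 H$)
$J{\left(-4,1 \right)} v 1 = \left(-15 + 5 \left(-4\right)\right) \left(-21\right) 1 = \left(-15 - 20\right) \left(-21\right) 1 = \left(-35\right) \left(-21\right) 1 = 735 \cdot 1 = 735$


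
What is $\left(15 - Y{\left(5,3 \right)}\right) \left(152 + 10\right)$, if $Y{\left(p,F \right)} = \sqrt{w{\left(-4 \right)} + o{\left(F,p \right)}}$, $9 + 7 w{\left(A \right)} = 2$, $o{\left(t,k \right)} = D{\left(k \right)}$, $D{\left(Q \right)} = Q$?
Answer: $2106$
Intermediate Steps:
$o{\left(t,k \right)} = k$
$w{\left(A \right)} = -1$ ($w{\left(A \right)} = - \frac{9}{7} + \frac{1}{7} \cdot 2 = - \frac{9}{7} + \frac{2}{7} = -1$)
$Y{\left(p,F \right)} = \sqrt{-1 + p}$
$\left(15 - Y{\left(5,3 \right)}\right) \left(152 + 10\right) = \left(15 - \sqrt{-1 + 5}\right) \left(152 + 10\right) = \left(15 - \sqrt{4}\right) 162 = \left(15 - 2\right) 162 = 13 \cdot 162 = 2106$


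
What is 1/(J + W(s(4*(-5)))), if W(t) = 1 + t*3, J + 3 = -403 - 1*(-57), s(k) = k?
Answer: -1/408 ≈ -0.0024510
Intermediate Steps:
J = -349 (J = -3 + (-403 - 1*(-57)) = -3 + (-403 + 57) = -3 - 346 = -349)
W(t) = 1 + 3*t
1/(J + W(s(4*(-5)))) = 1/(-349 + (1 + 3*(4*(-5)))) = 1/(-349 + (1 + 3*(-20))) = 1/(-349 + (1 - 60)) = 1/(-349 - 59) = 1/(-408) = -1/408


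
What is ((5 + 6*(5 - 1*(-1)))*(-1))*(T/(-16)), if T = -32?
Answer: -82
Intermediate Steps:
((5 + 6*(5 - 1*(-1)))*(-1))*(T/(-16)) = ((5 + 6*(5 - 1*(-1)))*(-1))*(-32/(-16)) = ((5 + 6*(5 + 1))*(-1))*(-32*(-1/16)) = ((5 + 6*6)*(-1))*2 = ((5 + 36)*(-1))*2 = (41*(-1))*2 = -41*2 = -82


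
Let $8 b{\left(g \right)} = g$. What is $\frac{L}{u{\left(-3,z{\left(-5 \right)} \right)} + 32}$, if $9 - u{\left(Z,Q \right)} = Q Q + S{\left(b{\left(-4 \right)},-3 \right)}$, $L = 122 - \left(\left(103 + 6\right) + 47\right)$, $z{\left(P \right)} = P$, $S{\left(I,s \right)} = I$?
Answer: $- \frac{68}{33} \approx -2.0606$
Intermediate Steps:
$b{\left(g \right)} = \frac{g}{8}$
$L = -34$ ($L = 122 - \left(109 + 47\right) = 122 - 156 = -34$)
$u{\left(Z,Q \right)} = \frac{19}{2} - Q^{2}$ ($u{\left(Z,Q \right)} = 9 - \left(Q Q + \frac{1}{8} \left(-4\right)\right) = 9 - \left(Q^{2} - \frac{1}{2}\right) = 9 - \left(- \frac{1}{2} + Q^{2}\right) = \frac{19}{2} - Q^{2}$)
$\frac{L}{u{\left(-3,z{\left(-5 \right)} \right)} + 32} = \frac{1}{\left(\frac{19}{2} - \left(-5\right)^{2}\right) + 32} \left(-34\right) = \frac{1}{\left(\frac{19}{2} - 25\right) + 32} \left(-34\right) = \frac{1}{- \frac{31}{2} + 32} \left(-34\right) = \frac{1}{\frac{33}{2}} \left(-34\right) = \frac{2}{33} \left(-34\right) = - \frac{68}{33}$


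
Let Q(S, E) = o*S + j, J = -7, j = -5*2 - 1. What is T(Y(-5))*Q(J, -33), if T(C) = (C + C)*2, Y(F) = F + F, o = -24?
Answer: -6280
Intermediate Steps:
j = -11 (j = -10 - 1 = -11)
Y(F) = 2*F
T(C) = 4*C (T(C) = (2*C)*2 = 4*C)
Q(S, E) = -11 - 24*S (Q(S, E) = -24*S - 11 = -11 - 24*S)
T(Y(-5))*Q(J, -33) = (4*(2*(-5)))*(-11 - 24*(-7)) = (4*(-10))*(-11 + 168) = -40*157 = -6280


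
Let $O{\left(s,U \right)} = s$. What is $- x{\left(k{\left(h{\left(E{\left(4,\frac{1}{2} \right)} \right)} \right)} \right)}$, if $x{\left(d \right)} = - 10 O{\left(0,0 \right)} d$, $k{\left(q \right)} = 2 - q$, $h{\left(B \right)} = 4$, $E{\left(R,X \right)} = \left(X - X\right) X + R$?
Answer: $0$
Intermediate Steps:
$E{\left(R,X \right)} = R$ ($E{\left(R,X \right)} = 0 X + R = 0 + R = R$)
$x{\left(d \right)} = 0$ ($x{\left(d \right)} = \left(-10\right) 0 d = 0 d = 0$)
$- x{\left(k{\left(h{\left(E{\left(4,\frac{1}{2} \right)} \right)} \right)} \right)} = \left(-1\right) 0 = 0$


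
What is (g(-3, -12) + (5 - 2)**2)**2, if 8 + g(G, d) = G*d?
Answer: 1369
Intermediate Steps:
g(G, d) = -8 + G*d
(g(-3, -12) + (5 - 2)**2)**2 = ((-8 - 3*(-12)) + (5 - 2)**2)**2 = ((-8 + 36) + 3**2)**2 = (28 + 9)**2 = 37**2 = 1369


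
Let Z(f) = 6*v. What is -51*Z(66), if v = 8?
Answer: -2448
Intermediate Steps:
Z(f) = 48 (Z(f) = 6*8 = 48)
-51*Z(66) = -51*48 = -2448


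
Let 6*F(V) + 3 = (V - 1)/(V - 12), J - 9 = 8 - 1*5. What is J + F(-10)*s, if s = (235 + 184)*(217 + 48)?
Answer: -555031/12 ≈ -46253.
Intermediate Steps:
J = 12 (J = 9 + (8 - 1*5) = 9 + (8 - 5) = 9 + 3 = 12)
F(V) = -1/2 + (-1 + V)/(6*(-12 + V)) (F(V) = -1/2 + ((V - 1)/(V - 12))/6 = -1/2 + ((-1 + V)/(-12 + V))/6 = -1/2 + (-1 + V)/(6*(-12 + V)))
s = 111035 (s = 419*265 = 111035)
J + F(-10)*s = 12 + ((35 - 2*(-10))/(6*(-12 - 10)))*111035 = 12 + ((1/6)*(35 + 20)/(-22))*111035 = 12 + ((1/6)*(-1/22)*55)*111035 = 12 - 5/12*111035 = 12 - 555175/12 = -555031/12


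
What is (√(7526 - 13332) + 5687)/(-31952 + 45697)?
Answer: 5687/13745 + I*√5806/13745 ≈ 0.41375 + 0.0055436*I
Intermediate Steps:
(√(7526 - 13332) + 5687)/(-31952 + 45697) = (√(-5806) + 5687)/13745 = (I*√5806 + 5687)*(1/13745) = (5687 + I*√5806)*(1/13745) = 5687/13745 + I*√5806/13745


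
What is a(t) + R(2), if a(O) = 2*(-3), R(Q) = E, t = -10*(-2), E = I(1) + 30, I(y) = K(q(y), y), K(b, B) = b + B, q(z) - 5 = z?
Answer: 31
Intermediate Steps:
q(z) = 5 + z
K(b, B) = B + b
I(y) = 5 + 2*y (I(y) = y + (5 + y) = 5 + 2*y)
E = 37 (E = (5 + 2*1) + 30 = (5 + 2) + 30 = 7 + 30 = 37)
t = 20
R(Q) = 37
a(O) = -6
a(t) + R(2) = -6 + 37 = 31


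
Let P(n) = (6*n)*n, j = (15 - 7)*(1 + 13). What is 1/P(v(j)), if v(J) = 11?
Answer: 1/726 ≈ 0.0013774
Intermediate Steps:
j = 112 (j = 8*14 = 112)
P(n) = 6*n²
1/P(v(j)) = 1/(6*11²) = 1/(6*121) = 1/726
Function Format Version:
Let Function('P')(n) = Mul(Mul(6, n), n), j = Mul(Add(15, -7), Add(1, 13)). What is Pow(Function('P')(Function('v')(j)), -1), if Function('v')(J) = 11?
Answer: Rational(1, 726) ≈ 0.0013774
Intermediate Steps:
j = 112 (j = Mul(8, 14) = 112)
Function('P')(n) = Mul(6, Pow(n, 2))
Pow(Function('P')(Function('v')(j)), -1) = Pow(Mul(6, Pow(11, 2)), -1) = Pow(Mul(6, 121), -1) = Pow(726, -1) = Rational(1, 726)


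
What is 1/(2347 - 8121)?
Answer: -1/5774 ≈ -0.00017319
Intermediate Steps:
1/(2347 - 8121) = 1/(-5774) = -1/5774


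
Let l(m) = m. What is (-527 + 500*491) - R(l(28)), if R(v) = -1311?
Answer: 246284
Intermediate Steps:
(-527 + 500*491) - R(l(28)) = (-527 + 500*491) - 1*(-1311) = (-527 + 245500) + 1311 = 244973 + 1311 = 246284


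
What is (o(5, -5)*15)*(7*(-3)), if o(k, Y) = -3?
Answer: 945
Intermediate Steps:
(o(5, -5)*15)*(7*(-3)) = (-3*15)*(7*(-3)) = -45*(-21) = 945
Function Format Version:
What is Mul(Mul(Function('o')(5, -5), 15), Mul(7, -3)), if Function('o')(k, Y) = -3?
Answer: 945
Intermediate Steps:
Mul(Mul(Function('o')(5, -5), 15), Mul(7, -3)) = Mul(Mul(-3, 15), Mul(7, -3)) = Mul(-45, -21) = 945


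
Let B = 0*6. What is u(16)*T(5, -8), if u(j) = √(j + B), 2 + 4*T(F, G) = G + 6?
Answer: -4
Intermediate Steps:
T(F, G) = 1 + G/4 (T(F, G) = -½ + (G + 6)/4 = -½ + (6 + G)/4 = -½ + (3/2 + G/4) = 1 + G/4)
B = 0
u(j) = √j (u(j) = √(j + 0) = √j)
u(16)*T(5, -8) = √16*(1 + (¼)*(-8)) = 4*(1 - 2) = 4*(-1) = -4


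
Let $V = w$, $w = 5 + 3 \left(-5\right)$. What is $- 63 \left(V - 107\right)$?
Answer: $7371$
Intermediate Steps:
$w = -10$ ($w = 5 - 15 = -10$)
$V = -10$
$- 63 \left(V - 107\right) = - 63 \left(-10 - 107\right) = \left(-63\right) \left(-117\right) = 7371$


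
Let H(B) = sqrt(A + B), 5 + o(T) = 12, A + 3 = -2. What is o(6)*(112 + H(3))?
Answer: 784 + 7*I*sqrt(2) ≈ 784.0 + 9.8995*I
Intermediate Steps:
A = -5 (A = -3 - 2 = -5)
o(T) = 7 (o(T) = -5 + 12 = 7)
H(B) = sqrt(-5 + B)
o(6)*(112 + H(3)) = 7*(112 + sqrt(-5 + 3)) = 7*(112 + sqrt(-2)) = 7*(112 + I*sqrt(2)) = 784 + 7*I*sqrt(2)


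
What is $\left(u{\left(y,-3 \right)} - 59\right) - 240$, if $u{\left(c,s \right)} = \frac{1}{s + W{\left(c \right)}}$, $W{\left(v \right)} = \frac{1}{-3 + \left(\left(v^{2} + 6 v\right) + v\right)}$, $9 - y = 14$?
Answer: $- \frac{11973}{40} \approx -299.33$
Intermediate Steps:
$y = -5$ ($y = 9 - 14 = -5$)
$W{\left(v \right)} = \frac{1}{-3 + v^{2} + 7 v}$ ($W{\left(v \right)} = \frac{1}{-3 + \left(v^{2} + 7 v\right)} = \frac{1}{-3 + v^{2} + 7 v}$)
$u{\left(c,s \right)} = \frac{1}{s + \frac{1}{-3 + c^{2} + 7 c}}$
$\left(u{\left(y,-3 \right)} - 59\right) - 240 = \left(\frac{-3 + \left(-5\right)^{2} + 7 \left(-5\right)}{1 - 3 \left(-3 + \left(-5\right)^{2} + 7 \left(-5\right)\right)} - 59\right) - 240 = \left(\frac{-3 + 25 - 35}{1 - 3 \left(-3 + 25 - 35\right)} - 59\right) - 240 = \left(\frac{1}{1 - -39} \left(-13\right) - 59\right) - 240 = \left(\frac{1}{1 + 39} \left(-13\right) - 59\right) - 240 = \left(\frac{1}{40} \left(-13\right) - 59\right) - 240 = \left(- \frac{13}{40} - 59\right) - 240 = - \frac{2373}{40} - 240 = - \frac{11973}{40}$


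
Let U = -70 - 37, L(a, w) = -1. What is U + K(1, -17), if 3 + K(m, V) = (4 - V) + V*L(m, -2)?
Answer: -72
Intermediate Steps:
K(m, V) = 1 - 2*V (K(m, V) = -3 + ((4 - V) + V*(-1)) = -3 + ((4 - V) - V) = -3 + (4 - 2*V) = 1 - 2*V)
U = -107
U + K(1, -17) = -107 + (1 - 2*(-17)) = -107 + (1 + 34) = -107 + 35 = -72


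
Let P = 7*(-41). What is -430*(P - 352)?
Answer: 274770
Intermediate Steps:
P = -287
-430*(P - 352) = -430*(-287 - 352) = -430*(-639) = 274770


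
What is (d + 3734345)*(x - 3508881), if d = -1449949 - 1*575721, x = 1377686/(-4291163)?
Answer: -25727829934906607075/4291163 ≈ -5.9955e+12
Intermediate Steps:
x = -1377686/4291163 (x = 1377686*(-1/4291163) = -1377686/4291163 ≈ -0.32105)
d = -2025670 (d = -1449949 - 575721 = -2025670)
(d + 3734345)*(x - 3508881) = (-2025670 + 3734345)*(-1377686/4291163 - 3508881) = 1708675*(-15057181696289/4291163) = -25727829934906607075/4291163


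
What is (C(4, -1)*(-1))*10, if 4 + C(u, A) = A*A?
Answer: 30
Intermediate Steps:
C(u, A) = -4 + A² (C(u, A) = -4 + A*A = -4 + A²)
(C(4, -1)*(-1))*10 = ((-4 + (-1)²)*(-1))*10 = ((-4 + 1)*(-1))*10 = -3*(-1)*10 = 3*10 = 30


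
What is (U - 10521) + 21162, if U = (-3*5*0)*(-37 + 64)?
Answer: 10641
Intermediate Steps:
U = 0 (U = -15*0*27 = 0*27 = 0)
(U - 10521) + 21162 = (0 - 10521) + 21162 = -10521 + 21162 = 10641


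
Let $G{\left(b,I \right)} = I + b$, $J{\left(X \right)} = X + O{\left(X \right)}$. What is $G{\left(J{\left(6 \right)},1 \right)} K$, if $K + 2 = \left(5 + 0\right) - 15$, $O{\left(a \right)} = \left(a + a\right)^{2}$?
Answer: $-1812$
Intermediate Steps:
$O{\left(a \right)} = 4 a^{2}$ ($O{\left(a \right)} = \left(2 a\right)^{2} = 4 a^{2}$)
$J{\left(X \right)} = X + 4 X^{2}$
$K = -12$ ($K = -2 + \left(\left(5 + 0\right) - 15\right) = -2 + \left(5 - 15\right) = -2 - 10 = -12$)
$G{\left(J{\left(6 \right)},1 \right)} K = \left(1 + 6 \left(1 + 4 \cdot 6\right)\right) \left(-12\right) = \left(1 + 6 \left(1 + 24\right)\right) \left(-12\right) = \left(1 + 6 \cdot 25\right) \left(-12\right) = \left(1 + 150\right) \left(-12\right) = 151 \left(-12\right) = -1812$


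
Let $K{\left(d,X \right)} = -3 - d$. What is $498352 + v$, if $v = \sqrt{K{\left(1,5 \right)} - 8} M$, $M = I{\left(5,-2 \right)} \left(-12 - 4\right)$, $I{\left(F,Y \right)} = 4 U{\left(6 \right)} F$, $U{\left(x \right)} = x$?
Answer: $498352 - 3840 i \sqrt{3} \approx 4.9835 \cdot 10^{5} - 6651.1 i$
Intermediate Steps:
$I{\left(F,Y \right)} = 24 F$ ($I{\left(F,Y \right)} = 4 \cdot 6 F = 24 F$)
$M = -1920$ ($M = 24 \cdot 5 \left(-12 - 4\right) = 120 \left(-16\right) = -1920$)
$v = - 3840 i \sqrt{3}$ ($v = \sqrt{\left(-3 - 1\right) - 8} \left(-1920\right) = \sqrt{-4 - 8} \left(-1920\right) = \sqrt{-12} \left(-1920\right) = 2 i \sqrt{3} \left(-1920\right) = - 3840 i \sqrt{3} \approx - 6651.1 i$)
$498352 + v = 498352 - 3840 i \sqrt{3}$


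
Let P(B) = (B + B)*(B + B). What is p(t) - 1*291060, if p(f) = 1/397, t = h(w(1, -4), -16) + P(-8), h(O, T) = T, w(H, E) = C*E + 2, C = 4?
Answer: -115550819/397 ≈ -2.9106e+5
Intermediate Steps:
w(H, E) = 2 + 4*E (w(H, E) = 4*E + 2 = 2 + 4*E)
P(B) = 4*B**2 (P(B) = (2*B)*(2*B) = 4*B**2)
t = 240 (t = -16 + 4*(-8)**2 = -16 + 4*64 = -16 + 256 = 240)
p(f) = 1/397
p(t) - 1*291060 = 1/397 - 1*291060 = 1/397 - 291060 = -115550819/397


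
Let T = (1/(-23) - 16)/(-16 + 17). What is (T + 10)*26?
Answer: -3614/23 ≈ -157.13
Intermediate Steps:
T = -369/23 (T = (-1/23 - 16)/1 = -369/23*1 = -369/23 ≈ -16.043)
(T + 10)*26 = (-369/23 + 10)*26 = -139/23*26 = -3614/23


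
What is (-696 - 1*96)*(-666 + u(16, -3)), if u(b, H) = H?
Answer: 529848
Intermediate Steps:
(-696 - 1*96)*(-666 + u(16, -3)) = (-696 - 1*96)*(-666 - 3) = (-696 - 96)*(-669) = -792*(-669) = 529848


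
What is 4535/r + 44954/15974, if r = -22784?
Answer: 67984989/25996544 ≈ 2.6152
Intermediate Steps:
4535/r + 44954/15974 = 4535/(-22784) + 44954/15974 = 4535*(-1/22784) + 44954*(1/15974) = -4535/22784 + 3211/1141 = 67984989/25996544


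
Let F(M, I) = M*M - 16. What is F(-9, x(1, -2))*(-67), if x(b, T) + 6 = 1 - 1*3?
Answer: -4355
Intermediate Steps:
x(b, T) = -8 (x(b, T) = -6 + (1 - 1*3) = -6 + (1 - 3) = -6 - 2 = -8)
F(M, I) = -16 + M² (F(M, I) = M² - 16 = -16 + M²)
F(-9, x(1, -2))*(-67) = (-16 + (-9)²)*(-67) = (-16 + 81)*(-67) = 65*(-67) = -4355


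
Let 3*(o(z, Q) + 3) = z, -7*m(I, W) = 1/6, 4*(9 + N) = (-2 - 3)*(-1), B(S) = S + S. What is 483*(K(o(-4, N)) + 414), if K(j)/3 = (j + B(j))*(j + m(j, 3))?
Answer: 564075/2 ≈ 2.8204e+5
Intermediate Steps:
B(S) = 2*S
N = -31/4 (N = -9 + ((-2 - 3)*(-1))/4 = -9 + (-5*(-1))/4 = -9 + (¼)*5 = -9 + 5/4 = -31/4 ≈ -7.7500)
m(I, W) = -1/42 (m(I, W) = -⅐/6 = -⅐*⅙ = -1/42)
o(z, Q) = -3 + z/3
K(j) = 9*j*(-1/42 + j) (K(j) = 3*((j + 2*j)*(j - 1/42)) = 3*((3*j)*(-1/42 + j)) = 3*(3*j*(-1/42 + j)) = 9*j*(-1/42 + j))
483*(K(o(-4, N)) + 414) = 483*(3*(-3 + (⅓)*(-4))*(-1 + 42*(-3 + (⅓)*(-4)))/14 + 414) = 483*(3*(-3 - 4/3)*(-1 + 42*(-3 - 4/3))/14 + 414) = 483*((3/14)*(-13/3)*(-1 + 42*(-13/3)) + 414) = 483*((3/14)*(-13/3)*(-1 - 182) + 414) = 483*((3/14)*(-13/3)*(-183) + 414) = 483*(2379/14 + 414) = 483*(8175/14) = 564075/2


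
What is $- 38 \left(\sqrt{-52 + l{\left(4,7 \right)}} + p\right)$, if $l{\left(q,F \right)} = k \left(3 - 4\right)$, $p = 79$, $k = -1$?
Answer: $-3002 - 38 i \sqrt{51} \approx -3002.0 - 271.37 i$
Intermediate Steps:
$l{\left(q,F \right)} = 1$ ($l{\left(q,F \right)} = - (3 - 4) = \left(-1\right) \left(-1\right) = 1$)
$- 38 \left(\sqrt{-52 + l{\left(4,7 \right)}} + p\right) = - 38 \left(\sqrt{-52 + 1} + 79\right) = - 38 \left(\sqrt{-51} + 79\right) = - 38 \left(i \sqrt{51} + 79\right) = - 38 \left(79 + i \sqrt{51}\right) = -3002 - 38 i \sqrt{51}$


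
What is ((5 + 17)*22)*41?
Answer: 19844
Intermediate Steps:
((5 + 17)*22)*41 = (22*22)*41 = 484*41 = 19844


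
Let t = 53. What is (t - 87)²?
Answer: 1156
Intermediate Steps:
(t - 87)² = (53 - 87)² = (-34)² = 1156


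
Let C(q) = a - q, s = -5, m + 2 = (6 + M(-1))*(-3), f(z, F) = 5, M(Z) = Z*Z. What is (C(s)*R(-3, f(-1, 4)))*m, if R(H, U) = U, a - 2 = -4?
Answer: -345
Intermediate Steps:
M(Z) = Z**2
a = -2 (a = 2 - 4 = -2)
m = -23 (m = -2 + (6 + (-1)**2)*(-3) = -2 + (6 + 1)*(-3) = -2 + 7*(-3) = -2 - 21 = -23)
C(q) = -2 - q
(C(s)*R(-3, f(-1, 4)))*m = ((-2 - 1*(-5))*5)*(-23) = ((-2 + 5)*5)*(-23) = (3*5)*(-23) = 15*(-23) = -345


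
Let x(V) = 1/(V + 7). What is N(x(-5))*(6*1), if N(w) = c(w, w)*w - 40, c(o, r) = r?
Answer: -477/2 ≈ -238.50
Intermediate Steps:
x(V) = 1/(7 + V)
N(w) = -40 + w² (N(w) = w*w - 40 = w² - 40 = -40 + w²)
N(x(-5))*(6*1) = (-40 + (1/(7 - 5))²)*(6*1) = (-40 + (1/2)²)*6 = (-40 + (½)²)*6 = (-40 + ¼)*6 = -159/4*6 = -477/2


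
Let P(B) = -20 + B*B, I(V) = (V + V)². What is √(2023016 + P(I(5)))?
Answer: 2*√508249 ≈ 1425.8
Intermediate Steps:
I(V) = 4*V² (I(V) = (2*V)² = 4*V²)
P(B) = -20 + B²
√(2023016 + P(I(5))) = √(2023016 + (-20 + (4*5²)²)) = √(2023016 + (-20 + (4*25)²)) = √(2023016 + (-20 + 100²)) = √(2023016 + (-20 + 10000)) = √(2023016 + 9980) = √2032996 = 2*√508249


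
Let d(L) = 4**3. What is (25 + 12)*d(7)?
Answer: 2368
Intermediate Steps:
d(L) = 64
(25 + 12)*d(7) = (25 + 12)*64 = 37*64 = 2368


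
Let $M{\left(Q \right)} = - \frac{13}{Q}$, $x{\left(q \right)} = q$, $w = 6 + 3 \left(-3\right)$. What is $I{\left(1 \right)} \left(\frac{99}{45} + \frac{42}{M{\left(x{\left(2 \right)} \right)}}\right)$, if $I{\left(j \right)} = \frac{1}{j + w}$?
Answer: $\frac{277}{130} \approx 2.1308$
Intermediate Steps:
$w = -3$ ($w = 6 - 9 = -3$)
$I{\left(j \right)} = \frac{1}{-3 + j}$ ($I{\left(j \right)} = \frac{1}{j - 3} = \frac{1}{-3 + j}$)
$I{\left(1 \right)} \left(\frac{99}{45} + \frac{42}{M{\left(x{\left(2 \right)} \right)}}\right) = \frac{\frac{99}{45} + \frac{42}{\left(-13\right) \frac{1}{2}}}{-3 + 1} = \frac{99 \cdot \frac{1}{45} + \frac{42}{\left(-13\right) \frac{1}{2}}}{-2} = - \frac{\frac{11}{5} + \frac{42}{- \frac{13}{2}}}{2} = - \frac{\frac{11}{5} + 42 \left(- \frac{2}{13}\right)}{2} = - \frac{\frac{11}{5} - \frac{84}{13}}{2} = \left(- \frac{1}{2}\right) \left(- \frac{277}{65}\right) = \frac{277}{130}$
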